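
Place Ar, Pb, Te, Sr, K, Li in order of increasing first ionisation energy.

K, Li, Sr, Pb, Te, Ar

Li is in period 2, group 1; Ar is in period 3, group 18; K is in period 4, group 1; Sr is in period 5, group 2; Te is in period 5, group 16; Pb is in period 6, group 14.
First ionization energy rises across a period (greater Z_eff holds electrons more tightly) and falls down a group (valence electrons are farther from the nucleus).
Here both period and group differ, so the two effects have to be weighed against each other.
Li > K: Li sits above K in group 1, so the down-group effect alone puts Li higher.
Sr > Li: the two effects oppose for this pair; the across-period effect wins (550 vs 520 kJ/mol).
Pb > Sr: period and group pull opposite ways; the across-period shift dominates (716 vs 550 kJ/mol).
Te > Pb: relative to Pb, both the across-period and down-group shifts push Te's first ionization energy up.
Ar > Te: both effects reinforce here, so Ar is clearly the higher of the two.
Approximate values (kJ/mol): Li 520, Ar 1521, K 419, Sr 550, Te 869, Pb 716.
So from lowest to highest: K < Li < Sr < Pb < Te < Ar.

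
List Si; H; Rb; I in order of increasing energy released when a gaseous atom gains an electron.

H is in period 1, group 1; Si is in period 3, group 14; Rb is in period 5, group 1; I is in period 5, group 17.
EA tends to increase across a period and decrease down a group, though the pattern is less regular than for IE or radius.
These span different periods and groups, so the two trends combine.
H > Rb: H sits above Rb in group 1, so the down-group effect alone puts H higher.
Si > H: period and group pull opposite ways; the across-period shift dominates (134 vs 73 kJ/mol).
I > Si: the two effects oppose for this pair; the across-period effect wins (295 vs 134 kJ/mol).
Tabulated electron affinity (kJ/mol): H 73, Si 134, Rb 47, I 295.
So from lowest to highest: Rb < H < Si < I.

Rb < H < Si < I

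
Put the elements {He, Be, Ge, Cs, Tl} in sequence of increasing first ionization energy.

Cs < Tl < Ge < Be < He

He is in period 1, group 18; Be is in period 2, group 2; Ge is in period 4, group 14; Cs is in period 6, group 1; Tl is in period 6, group 13.
IE₁ increases left→right with effective nuclear charge and decreases top→bottom as the valence shell moves farther out.
Here both period and group differ, so the two effects have to be weighed against each other.
Tl > Cs: Tl lies to the right of Cs in period 6, so the across-period effect alone puts Tl higher.
Ge > Tl: both effects reinforce here, so Ge is clearly the higher of the two.
Be > Ge: period and group pull opposite ways; the down-group shift dominates (900 vs 762 kJ/mol).
He > Be: relative to Be, both the across-period and down-group shifts push He's first ionization energy up.
Approximate values (kJ/mol): He 2372, Be 900, Ge 762, Cs 376, Tl 589.
So from lowest to highest: Cs < Tl < Ge < Be < He.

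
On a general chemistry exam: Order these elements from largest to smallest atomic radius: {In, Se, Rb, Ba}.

Se is in period 4, group 16; Rb is in period 5, group 1; In is in period 5, group 13; Ba is in period 6, group 2.
Radius decreases left→right (rising Z_eff, same n) and increases top→bottom (higher n).
Here both period and group differ, so the two effects have to be weighed against each other.
In > Se: both effects reinforce here, so In is clearly the larger of the two.
Ba > In: both effects reinforce here, so Ba is clearly the larger of the two.
Rb > Ba: period and group pull opposite ways; the across-period shift dominates (210 vs 196 pm).
Tabulated atomic radius (pm): Se 116, Rb 210, In 142, Ba 196.
So from largest to smallest: Rb > Ba > In > Se.

Rb > Ba > In > Se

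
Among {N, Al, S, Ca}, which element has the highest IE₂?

N

IE_2 is the cost of taking one more electron from the +1 cation: N⁺ still has 4 valence electrons; Al⁺ still has 2 valence electrons; S⁺ still has 5 valence electrons; Ca⁺ still has 1 valence electron.
All are still removing valence electrons, so compare the +1 ions as you would atoms: IE_2 generally rises across a period (higher Z_eff) and falls down a group (larger shell), subject to the usual subshell exceptions.
Valence configurations: N⁺ [He]2s²2p², Al⁺ [Ne]3s², S⁺ [Ne]3s²3p³, Ca⁺ [Ar]4s¹.
Tabulated IE_2 (kJ/mol): N 2856, Al 1817, S 2252, Ca 1145.
Hence IE_2: Ca < Al < S < N.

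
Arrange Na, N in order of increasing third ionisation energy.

Consider each +2 ion: Na²⁺ is already 1 electron into the core; N²⁺ still has 3 valence electrons.
Core electrons are held far more tightly than valence electrons, so Na tops the IE_3 order.
Tabulated IE_3 (kJ/mol): Na 6910, N 4578.
Overall IE_3 order: N < Na.

N < Na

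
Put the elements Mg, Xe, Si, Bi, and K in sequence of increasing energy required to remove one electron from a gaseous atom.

K, Bi, Mg, Si, Xe

Mg is in period 3, group 2; Si is in period 3, group 14; K is in period 4, group 1; Xe is in period 5, group 18; Bi is in period 6, group 15.
First ionization energy rises across a period (greater Z_eff holds electrons more tightly) and falls down a group (valence electrons are farther from the nucleus).
Neither a single period nor a single group — weigh both effects.
Bi > K: period and group pull opposite ways; the across-period shift dominates (703 vs 419 kJ/mol).
Mg > Bi: the two effects oppose for this pair; the down-group effect wins (738 vs 703 kJ/mol).
Si > Mg: Si lies to the right of Mg in period 3, so the across-period effect alone puts Si higher.
Xe > Si: period and group pull opposite ways; the across-period shift dominates (1170 vs 786 kJ/mol).
Approximate values (kJ/mol): Mg 738, Si 786, K 419, Xe 1170, Bi 703.
So from lowest to highest: K < Bi < Mg < Si < Xe.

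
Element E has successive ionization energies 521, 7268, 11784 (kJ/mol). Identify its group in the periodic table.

Look for the largest jump between consecutive ionization energies: IE2/IE1 ≈ 14.0, far larger than any earlier ratio.
That jump marks the point where a core electron is being removed. So the atom has 1 valence electron.
A main-group element with 1 valence electron is in group 1.

Group 1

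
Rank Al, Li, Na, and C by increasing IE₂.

Consider each +1 ion: Al⁺ still has 2 valence electrons; Li⁺ is the bare [He] core; Na⁺ is the bare [Ne] core; C⁺ still has 3 valence electrons.
Core electrons are held far more tightly than valence electrons, so Na and Li top the IE_2 order.
Valence configurations: Al⁺ [Ne]3s², C⁺ [He]2s²2p¹.
The numbers (kJ/mol): Al 1817, Li 7298, Na 4562, C 2353.
Overall IE_2 order: Al < C < Na < Li.

Al < C < Na < Li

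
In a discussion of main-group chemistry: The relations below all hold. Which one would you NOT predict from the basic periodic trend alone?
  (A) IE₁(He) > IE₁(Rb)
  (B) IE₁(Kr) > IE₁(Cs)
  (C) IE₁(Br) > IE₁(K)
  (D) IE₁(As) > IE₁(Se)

The general trend: IE₁ increases across a period and decreases down a group.
(A) He (period 1, group 18) vs Rb (period 5, group 1): the stated order agrees with the simple trend.
(B) Kr (period 4, group 18) vs Cs (period 6, group 1): the stated order agrees with the simple trend.
(C) Br (period 4, group 17) vs K (period 4, group 1): the stated order agrees with the simple trend.
(D) As (period 4, group 15) vs Se (period 4, group 16): the stated order contradicts the simple trend.
The exception is (D): Se (4p⁴) ionizes more easily than half-filled As (4p³).

(D)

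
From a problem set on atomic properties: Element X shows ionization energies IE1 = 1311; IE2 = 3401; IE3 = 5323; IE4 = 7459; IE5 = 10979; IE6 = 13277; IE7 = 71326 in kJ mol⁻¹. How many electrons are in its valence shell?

6

Look for the largest jump between consecutive ionization energies: IE7/IE6 ≈ 5.4, far larger than any earlier ratio.
That jump marks the point where a core electron is being removed. So the atom has 6 valence electrons.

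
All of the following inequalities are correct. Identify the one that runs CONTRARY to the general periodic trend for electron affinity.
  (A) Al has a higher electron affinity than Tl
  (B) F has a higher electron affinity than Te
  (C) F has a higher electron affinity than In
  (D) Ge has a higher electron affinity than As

(D)

The general trend: electron affinity increases across a period and decreases down a group.
(A) Al (period 3, group 13) vs Tl (period 6, group 13): the stated order agrees with the simple trend.
(B) F (period 2, group 17) vs Te (period 5, group 16): the stated order agrees with the simple trend.
(C) F (period 2, group 17) vs In (period 5, group 13): the stated order agrees with the simple trend.
(D) Ge (period 4, group 14) vs As (period 4, group 15): the stated order contradicts the simple trend.
The exception is (D): adding an electron to As's half-filled 4p³ is unfavourable, so Ge (4p²) has the more exothermic EA.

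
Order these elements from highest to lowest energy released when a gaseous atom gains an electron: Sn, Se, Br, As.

Br > Se > Sn > As

EA tends to increase across a period and decrease down a group, though the pattern is less regular than for IE or radius.
Here both period and group differ, so the two effects have to be weighed against each other.
Sn > As: this pair runs against the simple trend — see the exception note.
Se > Sn: both effects reinforce here, so Se is clearly the higher of the two.
Br > Se: Br lies to the right of Se in period 4, so the across-period effect alone puts Br higher.
Note the exception: Sn has a higher electron affinity than As, contrary to the simple trend — adding an electron to As's half-filled np³ subshell costs electron-pairing energy.
Approximate values (kJ/mol): As 78, Se 195, Br 325, Sn 107.
So from highest to lowest: Br > Se > Sn > As.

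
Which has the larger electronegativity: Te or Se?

Se is in period 4, group 16; Te is in period 5, group 16.
Atoms toward the upper right of the periodic table pull bonding electrons most strongly.
All are in group 16, so electronegativity increases up the group.
So Se has the larger electronegativity (Se > Te).

Se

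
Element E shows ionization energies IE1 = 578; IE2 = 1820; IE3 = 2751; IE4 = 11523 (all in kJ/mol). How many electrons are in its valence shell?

Look for the largest jump between consecutive ionization energies: IE4/IE3 ≈ 4.2, far larger than any earlier ratio.
That jump marks the point where a core electron is being removed. So the atom has 3 valence electrons.

3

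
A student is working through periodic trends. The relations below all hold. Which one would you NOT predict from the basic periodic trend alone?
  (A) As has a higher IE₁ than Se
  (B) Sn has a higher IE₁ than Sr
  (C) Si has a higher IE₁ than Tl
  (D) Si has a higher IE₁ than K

The general trend: IE₁ increases across a period and decreases down a group.
(A) As (period 4, group 15) vs Se (period 4, group 16): the stated order contradicts the simple trend.
(B) Sn (period 5, group 14) vs Sr (period 5, group 2): the stated order agrees with the simple trend.
(C) Si (period 3, group 14) vs Tl (period 6, group 13): the stated order agrees with the simple trend.
(D) Si (period 3, group 14) vs K (period 4, group 1): the stated order agrees with the simple trend.
The exception is (A): Se (4p⁴) ionizes more easily than half-filled As (4p³).

(A)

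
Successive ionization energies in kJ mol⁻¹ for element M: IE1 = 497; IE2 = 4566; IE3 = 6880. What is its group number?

Group 1

Look for the largest jump between consecutive ionization energies: IE2/IE1 ≈ 9.2, far larger than any earlier ratio.
That jump marks the point where a core electron is being removed. So the atom has 1 valence electron.
A main-group element with 1 valence electron is in group 1.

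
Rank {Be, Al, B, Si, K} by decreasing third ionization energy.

Be > K > B > Si > Al

The third ionization energy removes an electron from the +2 ion. For each element: Be²⁺ is the bare [He] core; Al²⁺ still has 1 valence electron; B²⁺ still has 1 valence electron; Si²⁺ still has 2 valence electrons; K²⁺ is already 1 electron into the core.
Pulling an electron out of a noble-gas core costs far more than removing a remaining valence electron, so K and Be sit at the high end of IE_3.
Valence configurations: Al²⁺ [Ne]3s¹, B²⁺ [He]2s¹, Si²⁺ [Ne]3s².
Approximate IE_3 values (kJ/mol): Be 14849, Al 2745, B 3660, Si 3232, K 4420.
Overall IE_3 order: Al < Si < B < K < Be.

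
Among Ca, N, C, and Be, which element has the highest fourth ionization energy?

Be

Consider each +3 ion: Ca³⁺ is already 1 electron into the core; N³⁺ still has 2 valence electrons; C³⁺ still has 1 valence electron; Be³⁺ is already 1 electron into the core.
Usually core removal costs more than valence removal, but here the competition is close: a tightly held n=2 valence electron can cost more to remove than an n=3 core electron, so the actual values have to decide it.
Valence configurations: N³⁺ [He]2s², C³⁺ [He]2s¹.
Tabulated IE_4 (kJ/mol): Ca 6491, N 7475, C 6223, Be 21007.
Hence IE_4: C < Ca < N < Be.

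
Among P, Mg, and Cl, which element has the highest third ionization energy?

The third ionization energy removes an electron from the +2 ion. For each element: P²⁺ still has 3 valence electrons; Mg²⁺ is the bare [Ne] core; Cl²⁺ still has 5 valence electrons.
Breaking into a closed-shell core is much more expensive than removing a leftover valence electron — Mg has the largest IE_3 here.
Valence configurations: P²⁺ [Ne]3s²3p¹, Cl²⁺ [Ne]3s²3p³.
Approximate IE_3 values (kJ/mol): P 2914, Mg 7733, Cl 3822.
Overall IE_3 order: P < Cl < Mg.

Mg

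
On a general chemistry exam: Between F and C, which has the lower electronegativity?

C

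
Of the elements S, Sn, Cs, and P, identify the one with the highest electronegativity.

S

EN rises left→right (higher Z_eff, smaller atoms) and falls top→bottom (larger, more shielded atoms).
Here both period and group differ, so the two effects have to be weighed against each other.
Sn > Cs: relative to Cs, both the across-period and down-group shifts push Sn's electronegativity up.
P > Sn: relative to Sn, both the across-period and down-group shifts push P's electronegativity up.
S > P: both are in period 3; the period trend gives S the larger value.
For reference (Pauling): P 2.19, S 2.58, Sn 1.96, Cs 0.79.
The highest electronegativity among these belongs to S.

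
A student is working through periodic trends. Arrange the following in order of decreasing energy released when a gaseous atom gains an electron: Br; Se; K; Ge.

Br, Se, Ge, K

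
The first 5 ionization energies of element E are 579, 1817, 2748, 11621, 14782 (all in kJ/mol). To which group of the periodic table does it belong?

Group 13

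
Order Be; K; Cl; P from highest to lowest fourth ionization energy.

IE_4 is the cost of taking one more electron from the +3 cation: Be³⁺ is already 1 electron into the core; K³⁺ is already 2 electrons into the core; Cl³⁺ still has 4 valence electrons; P³⁺ still has 2 valence electrons.
Breaking into a closed-shell core is much more expensive than removing a leftover valence electron — K and Be have the largest IE_4 here.
Valence configurations: Cl³⁺ [Ne]3s²3p², P³⁺ [Ne]3s².
Approximate IE_4 values (kJ/mol): Be 21007, K 5877, Cl 5159, P 4964.
Hence IE_4: P < Cl < K < Be.

Be, K, Cl, P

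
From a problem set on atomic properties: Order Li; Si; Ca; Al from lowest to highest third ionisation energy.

Al, Si, Ca, Li

Consider each +2 ion: Li²⁺ is already 1 electron into the core; Si²⁺ still has 2 valence electrons; Ca²⁺ is the bare [Ar] core; Al²⁺ still has 1 valence electron.
Core electrons are held far more tightly than valence electrons, so Ca and Li top the IE_3 order.
Valence configurations: Si²⁺ [Ne]3s², Al²⁺ [Ne]3s¹.
Approximate IE_3 values (kJ/mol): Li 11815, Si 3232, Ca 4912, Al 2745.
Hence IE_3: Al < Si < Ca < Li.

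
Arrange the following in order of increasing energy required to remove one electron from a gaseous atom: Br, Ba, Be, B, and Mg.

Ba, Mg, B, Be, Br

Across a period the outer electron is held more tightly (higher IE₁); down a group it sits in a higher shell, more shielded, and comes off more easily.
Here both period and group differ, so the two effects have to be weighed against each other.
Mg > Ba: Mg sits above Ba in group 2, so the down-group effect alone puts Mg higher.
B > Mg: relative to Mg, both the across-period and down-group shifts push B's first ionization energy up.
Be > B: this pair runs against the simple trend — see the exception note.
Br > Be: period and group pull opposite ways; the across-period shift dominates (1140 vs 900 kJ/mol).
Note the exception: Be has a higher first ionization energy than B, contrary to the simple trend — removing B's lone 2p electron is easier than breaking Be's filled 2s².
Approximate values (kJ/mol): Be 900, B 801, Mg 738, Br 1140, Ba 503.
So from lowest to highest: Ba < Mg < B < Be < Br.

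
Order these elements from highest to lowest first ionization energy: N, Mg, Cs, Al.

N > Mg > Al > Cs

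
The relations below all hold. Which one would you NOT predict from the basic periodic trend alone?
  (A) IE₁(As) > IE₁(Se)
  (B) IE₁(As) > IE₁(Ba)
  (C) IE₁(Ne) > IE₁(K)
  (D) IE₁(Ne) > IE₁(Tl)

(A)

The general trend: IE₁ increases across a period and decreases down a group.
(A) As (period 4, group 15) vs Se (period 4, group 16): the stated order contradicts the simple trend.
(B) As (period 4, group 15) vs Ba (period 6, group 2): the stated order agrees with the simple trend.
(C) Ne (period 2, group 18) vs K (period 4, group 1): the stated order agrees with the simple trend.
(D) Ne (period 2, group 18) vs Tl (period 6, group 13): the stated order agrees with the simple trend.
The exception is (A): Se (4p⁴) ionizes more easily than half-filled As (4p³).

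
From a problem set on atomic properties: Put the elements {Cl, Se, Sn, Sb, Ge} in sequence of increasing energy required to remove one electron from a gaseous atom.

Sn < Ge < Sb < Se < Cl

Cl is in period 3, group 17; Ge is in period 4, group 14; Se is in period 4, group 16; Sn is in period 5, group 14; Sb is in period 5, group 15.
IE₁ increases left→right with effective nuclear charge and decreases top→bottom as the valence shell moves farther out.
Here both period and group differ, so the two effects have to be weighed against each other.
Ge > Sn: Ge sits above Sn in group 14, so the down-group effect alone puts Ge higher.
Sb > Ge: period and group pull opposite ways; the across-period shift dominates (831 vs 762 kJ/mol).
Se > Sb: both effects reinforce here, so Se is clearly the higher of the two.
Cl > Se: both effects reinforce here, so Cl is clearly the higher of the two.
For reference (kJ/mol): Cl 1251, Ge 762, Se 941, Sn 709, Sb 831.
So from lowest to highest: Sn < Ge < Sb < Se < Cl.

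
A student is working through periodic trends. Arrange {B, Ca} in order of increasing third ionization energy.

B < Ca

The third ionization energy removes an electron from the +2 ion. For each element: B²⁺ still has 1 valence electron; Ca²⁺ is the bare [Ar] core.
Breaking into a closed-shell core is much more expensive than removing a leftover valence electron — Ca has the largest IE_3 here.
Approximate IE_3 values (kJ/mol): B 3660, Ca 4912.
So the third ionization energies run B < Ca.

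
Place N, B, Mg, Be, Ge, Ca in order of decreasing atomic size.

Be is in period 2, group 2; B is in period 2, group 13; N is in period 2, group 15; Mg is in period 3, group 2; Ca is in period 4, group 2; Ge is in period 4, group 14.
Radius decreases left→right (rising Z_eff, same n) and increases top→bottom (higher n).
These span different periods and groups, so the two trends combine.
B > N: B lies to the left of N in period 2, so the across-period effect alone puts B larger.
Be > B: both are in period 2; the period trend gives Be the larger value.
Ge > Be: period and group pull opposite ways; the down-group shift dominates (121 vs 102 pm).
Mg > Ge: the two effects oppose for this pair; the across-period effect wins (139 vs 121 pm).
Ca > Mg: they share group 2; the group trend gives Ca the larger value.
For reference (pm): Be 102, B 85, N 71, Mg 139, Ca 171, Ge 121.
So from largest to smallest: Ca > Mg > Ge > Be > B > N.

Ca > Mg > Ge > Be > B > N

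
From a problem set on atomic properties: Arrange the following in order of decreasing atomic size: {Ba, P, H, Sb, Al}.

Ba > Sb > Al > P > H

H is in period 1, group 1; Al is in period 3, group 13; P is in period 3, group 15; Sb is in period 5, group 15; Ba is in period 6, group 2.
Atomic radius shrinks across a period as nuclear charge pulls the same shell inward, and grows down a group as new shells are added.
Here both period and group differ, so the two effects have to be weighed against each other.
P > H: the two effects oppose for this pair; the down-group effect wins (111 vs 32 pm).
Al > P: both are in period 3; the period trend gives Al the larger value.
Sb > Al: period and group pull opposite ways; the down-group shift dominates (140 vs 126 pm).
Ba > Sb: relative to Sb, both the across-period and down-group shifts push Ba's atomic radius up.
Approximate values (pm): H 32, Al 126, P 111, Sb 140, Ba 196.
So from largest to smallest: Ba > Sb > Al > P > H.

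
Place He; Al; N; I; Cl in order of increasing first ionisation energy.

Al < I < Cl < N < He

He is in period 1, group 18; N is in period 2, group 15; Al is in period 3, group 13; Cl is in period 3, group 17; I is in period 5, group 17.
Across a period the outer electron is held more tightly (higher IE₁); down a group it sits in a higher shell, more shielded, and comes off more easily.
These span different periods and groups, so the two trends combine.
I > Al: period and group pull opposite ways; the across-period shift dominates (1008 vs 578 kJ/mol).
Cl > I: Cl sits above I in group 17, so the down-group effect alone puts Cl higher.
N > Cl: period and group pull opposite ways; the down-group shift dominates (1402 vs 1251 kJ/mol).
He > N: both effects reinforce here, so He is clearly the higher of the two.
For reference (kJ/mol): He 2372, N 1402, Al 578, Cl 1251, I 1008.
So from lowest to highest: Al < I < Cl < N < He.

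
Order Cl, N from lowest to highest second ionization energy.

Cl, N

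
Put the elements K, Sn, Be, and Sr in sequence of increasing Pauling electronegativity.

K < Sr < Be < Sn

Be is in period 2, group 2; K is in period 4, group 1; Sr is in period 5, group 2; Sn is in period 5, group 14.
EN rises left→right (higher Z_eff, smaller atoms) and falls top→bottom (larger, more shielded atoms).
Here both period and group differ, so the two effects have to be weighed against each other.
Sr > K: the two effects oppose for this pair; the across-period effect wins (0.95 vs 0.82).
Be > Sr: Be sits above Sr in group 2, so the down-group effect alone puts Be higher.
Sn > Be: the two effects oppose for this pair; the across-period effect wins (1.96 vs 1.57).
Approximate values (Pauling): Be 1.57, K 0.82, Sr 0.95, Sn 1.96.
So from lowest to highest: K < Sr < Be < Sn.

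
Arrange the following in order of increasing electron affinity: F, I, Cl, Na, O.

O is in period 2, group 16; F is in period 2, group 17; Na is in period 3, group 1; Cl is in period 3, group 17; I is in period 5, group 17.
Electron affinity generally becomes more exothermic across a period toward the halogens and less exothermic down a group.
Neither a single period nor a single group — weigh both effects.
O > Na: relative to Na, both the across-period and down-group shifts push O's electron affinity up.
I > O: period and group pull opposite ways; the across-period shift dominates (295 vs 141 kJ/mol).
F > I: F sits above I in group 17, so the down-group effect alone puts F higher.
Cl > F: this pair runs against the simple trend — see the exception note.
Note the exception: Cl has a higher electron affinity than F, contrary to the simple trend — F's small 2p subshell makes the incoming electron feel strong e⁻–e⁻ repulsion, so Cl actually releases more energy on gaining an electron.
Tabulated electron affinity (kJ/mol): O 141, F 328, Na 53, Cl 349, I 295.
So from lowest to highest: Na < O < I < F < Cl.

Na < O < I < F < Cl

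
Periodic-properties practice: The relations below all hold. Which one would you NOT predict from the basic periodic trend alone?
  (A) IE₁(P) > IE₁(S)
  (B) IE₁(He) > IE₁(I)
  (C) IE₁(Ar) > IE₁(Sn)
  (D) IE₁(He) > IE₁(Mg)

(A)

The general trend: first ionization energy increases across a period and decreases down a group.
(A) P (period 3, group 15) vs S (period 3, group 16): the stated order contradicts the simple trend.
(B) He (period 1, group 18) vs I (period 5, group 17): the stated order agrees with the simple trend.
(C) Ar (period 3, group 18) vs Sn (period 5, group 14): the stated order agrees with the simple trend.
(D) He (period 1, group 18) vs Mg (period 3, group 2): the stated order agrees with the simple trend.
The exception is (A): S (3p⁴) ionizes more easily than half-filled P (3p³) because the paired 3p electron in S is pushed out by e⁻–e⁻ repulsion.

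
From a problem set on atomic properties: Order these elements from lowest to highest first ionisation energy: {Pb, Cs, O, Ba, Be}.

Cs, Ba, Pb, Be, O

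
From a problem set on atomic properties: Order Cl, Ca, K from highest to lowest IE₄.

Ca > K > Cl

After 3 electrons have been removed, what remains? Cl³⁺ still has 4 valence electrons; Ca³⁺ is already 1 electron into the core; K³⁺ is already 2 electrons into the core.
Core electrons are held far more tightly than valence electrons, so K and Ca top the IE_4 order.
Approximate IE_4 values (kJ/mol): Cl 5159, Ca 6491, K 5877.
So the fourth ionization energies run Cl < K < Ca.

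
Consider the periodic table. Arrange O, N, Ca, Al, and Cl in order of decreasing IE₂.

Consider each +1 ion: O⁺ still has 5 valence electrons; N⁺ still has 4 valence electrons; Ca⁺ still has 1 valence electron; Al⁺ still has 2 valence electrons; Cl⁺ still has 6 valence electrons.
All are still removing valence electrons, so compare the +1 ions as you would atoms: IE_2 generally rises across a period (higher Z_eff) and falls down a group (larger shell), subject to the usual subshell exceptions.
Valence configurations: O⁺ [He]2s²2p³, N⁺ [He]2s²2p², Ca⁺ [Ar]4s¹, Al⁺ [Ne]3s², Cl⁺ [Ne]3s²3p⁴.
Tabulated IE_2 (kJ/mol): O 3388, N 2856, Ca 1145, Al 1817, Cl 2298.
Putting it together, IE_2: Ca < Al < Cl < N < O.

O > N > Cl > Al > Ca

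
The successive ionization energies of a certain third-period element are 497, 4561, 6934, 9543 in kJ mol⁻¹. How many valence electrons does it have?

1

Look for the largest jump between consecutive ionization energies: IE2/IE1 ≈ 9.2, far larger than any earlier ratio.
That jump marks the point where a core electron is being removed. So the atom has 1 valence electron.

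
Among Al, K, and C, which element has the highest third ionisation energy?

C

IE_3 is the cost of taking one more electron from the +2 cation: Al²⁺ still has 1 valence electron; K²⁺ is already 1 electron into the core; C²⁺ still has 2 valence electrons.
Usually core removal costs more than valence removal, but here the competition is close: a tightly held n=2 valence electron can cost more to remove than an n=3 core electron, so the actual values have to decide it.
Valence configurations: Al²⁺ [Ne]3s¹, C²⁺ [He]2s².
Tabulated IE_3 (kJ/mol): Al 2745, K 4420, C 4620.
Overall IE_3 order: Al < K < C.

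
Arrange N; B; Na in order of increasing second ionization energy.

The second ionization energy removes an electron from the +1 ion. For each element: N⁺ still has 4 valence electrons; B⁺ still has 2 valence electrons; Na⁺ is the bare [Ne] core.
Pulling an electron out of a noble-gas core costs far more than removing a remaining valence electron, so Na sits at the high end of IE_2.
Valence configurations: N⁺ [He]2s²2p², B⁺ [He]2s².
Tabulated IE_2 (kJ/mol): N 2856, B 2427, Na 4562.
Overall IE_2 order: B < N < Na.

B, N, Na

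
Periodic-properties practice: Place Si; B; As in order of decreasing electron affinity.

EA tends to increase across a period and decrease down a group, though the pattern is less regular than for IE or radius.
A diagonal step moves right (one effect) and down (the opposite effect) at once.
As > B: the two effects oppose for this pair; the across-period effect wins (78 vs 27 kJ/mol).
Si > As: period and group pull opposite ways; the down-group shift dominates (134 vs 78 kJ/mol).
Approximate values (kJ/mol): B 27, Si 134, As 78.
So from highest to lowest: Si > As > B.

Si, As, B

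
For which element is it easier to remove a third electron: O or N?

N

The third ionization energy removes an electron from the +2 ion. For each element: O²⁺ still has 4 valence electrons; N²⁺ still has 3 valence electrons.
All are still removing valence electrons, so compare the +2 ions as you would atoms: IE_3 generally rises across a period (higher Z_eff) and falls down a group (larger shell), subject to the usual subshell exceptions.
Valence configurations: O²⁺ [He]2s²2p², N²⁺ [He]2s²2p¹.
Approximate IE_3 values (kJ/mol): O 5300, N 4578.
So the third ionization energies run N < O.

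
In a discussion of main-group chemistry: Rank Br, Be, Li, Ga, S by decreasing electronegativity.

Br, S, Ga, Be, Li

EN rises left→right (higher Z_eff, smaller atoms) and falls top→bottom (larger, more shielded atoms).
These span different periods and groups, so the two trends combine.
Be > Li: both are in period 2; the period trend gives Be the larger value.
Ga > Be: the two effects oppose for this pair; the across-period effect wins (1.81 vs 1.57).
S > Ga: both effects reinforce here, so S is clearly the higher of the two.
Br > S: the two effects oppose for this pair; the across-period effect wins (2.96 vs 2.58).
For reference (Pauling): Li 0.98, Be 1.57, S 2.58, Ga 1.81, Br 2.96.
So from highest to lowest: Br > S > Ga > Be > Li.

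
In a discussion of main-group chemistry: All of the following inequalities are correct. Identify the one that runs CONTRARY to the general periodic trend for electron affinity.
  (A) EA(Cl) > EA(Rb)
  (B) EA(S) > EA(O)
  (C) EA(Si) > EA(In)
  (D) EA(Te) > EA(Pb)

(B)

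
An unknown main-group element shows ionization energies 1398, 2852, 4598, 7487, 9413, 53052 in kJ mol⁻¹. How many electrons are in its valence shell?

Look for the largest jump between consecutive ionization energies: IE6/IE5 ≈ 5.6, far larger than any earlier ratio.
That jump marks the point where a core electron is being removed. So the atom has 5 valence electrons.

5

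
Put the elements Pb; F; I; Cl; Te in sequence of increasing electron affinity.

F is in period 2, group 17; Cl is in period 3, group 17; Te is in period 5, group 16; I is in period 5, group 17; Pb is in period 6, group 14.
Electron affinity generally becomes more exothermic across a period toward the halogens and less exothermic down a group.
Neither a single period nor a single group — weigh both effects.
Te > Pb: both effects reinforce here, so Te is clearly the higher of the two.
I > Te: I lies to the right of Te in period 5, so the across-period effect alone puts I higher.
F > I: F sits above I in group 17, so the down-group effect alone puts F higher.
Cl > F: this pair runs against the simple trend — see the exception note.
Note the exception: Cl has a higher electron affinity than F, contrary to the simple trend — F's small 2p subshell makes the incoming electron feel strong e⁻–e⁻ repulsion, so Cl actually releases more energy on gaining an electron.
Tabulated electron affinity (kJ/mol): F 328, Cl 349, Te 190, I 295, Pb 35.
So from lowest to highest: Pb < Te < I < F < Cl.

Pb < Te < I < F < Cl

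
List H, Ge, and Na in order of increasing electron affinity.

H is in period 1, group 1; Na is in period 3, group 1; Ge is in period 4, group 14.
EA tends to increase across a period and decrease down a group, though the pattern is less regular than for IE or radius.
Neither a single period nor a single group — weigh both effects.
H > Na: H sits above Na in group 1, so the down-group effect alone puts H higher.
Ge > H: the two effects oppose for this pair; the across-period effect wins (119 vs 73 kJ/mol).
Tabulated electron affinity (kJ/mol): H 73, Na 53, Ge 119.
So from lowest to highest: Na < H < Ge.

Na, H, Ge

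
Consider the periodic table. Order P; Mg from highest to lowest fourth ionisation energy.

IE_4 is the cost of taking one more electron from the +3 cation: P³⁺ still has 2 valence electrons; Mg³⁺ is already 1 electron into the core.
Core electrons are held far more tightly than valence electrons, so Mg tops the IE_4 order.
Approximate IE_4 values (kJ/mol): P 4964, Mg 10543.
Overall IE_4 order: P < Mg.

Mg, P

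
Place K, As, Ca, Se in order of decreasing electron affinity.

Se > As > K > Ca

K is in period 4, group 1; Ca is in period 4, group 2; As is in period 4, group 15; Se is in period 4, group 16.
Electron affinity generally becomes more exothermic across a period toward the halogens and less exothermic down a group.
All lie in period 4; the across-period trend (electron affinity increases left to right) applies, with the exception below.
Note the exception: K has a higher electron affinity than Ca, contrary to the simple trend — adding an electron to Ca (ns²) has to open a new, higher-energy np subshell, which is unfavourable.
For reference (kJ/mol): K 48, Ca 2, As 78, Se 195.
So from highest to lowest: Se > As > K > Ca.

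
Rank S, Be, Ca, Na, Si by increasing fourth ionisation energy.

The fourth ionization energy removes an electron from the +3 ion. For each element: S³⁺ still has 3 valence electrons; Be³⁺ is already 1 electron into the core; Ca³⁺ is already 1 electron into the core; Na³⁺ is already 2 electrons into the core; Si³⁺ still has 1 valence electron.
Pulling an electron out of a noble-gas core costs far more than removing a remaining valence electron, so Ca, Na and Be sit at the high end of IE_4.
Valence configurations: S³⁺ [Ne]3s²3p¹, Si³⁺ [Ne]3s¹.
The numbers (kJ/mol): S 4556, Be 21007, Ca 6491, Na 9543, Si 4356.
Overall IE_4 order: Si < S < Ca < Na < Be.

Si < S < Ca < Na < Be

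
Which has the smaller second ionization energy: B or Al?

Al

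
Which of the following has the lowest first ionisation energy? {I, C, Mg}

Mg

C is in period 2, group 14; Mg is in period 3, group 2; I is in period 5, group 17.
Removing the outermost electron gets harder across a period and easier down a group.
These span different periods and groups, so the two trends combine.
I > Mg: the two effects oppose for this pair; the across-period effect wins (1008 vs 738 kJ/mol).
C > I: the two effects oppose for this pair; the down-group effect wins (1086 vs 1008 kJ/mol).
Tabulated first ionization energy (kJ/mol): C 1086, Mg 738, I 1008.
The lowest first ionisation energy among these belongs to Mg.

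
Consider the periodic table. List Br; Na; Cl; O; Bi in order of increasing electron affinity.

O is in period 2, group 16; Na is in period 3, group 1; Cl is in period 3, group 17; Br is in period 4, group 17; Bi is in period 6, group 15.
Electron affinity generally becomes more exothermic across a period toward the halogens and less exothermic down a group.
Here both period and group differ, so the two effects have to be weighed against each other.
Bi > Na: period and group pull opposite ways; the across-period shift dominates (91 vs 53 kJ/mol).
O > Bi: both effects reinforce here, so O is clearly the higher of the two.
Br > O: the two effects oppose for this pair; the across-period effect wins (325 vs 141 kJ/mol).
Cl > Br: Cl sits above Br in group 17, so the down-group effect alone puts Cl higher.
Tabulated electron affinity (kJ/mol): O 141, Na 53, Cl 349, Br 325, Bi 91.
So from lowest to highest: Na < Bi < O < Br < Cl.

Na < Bi < O < Br < Cl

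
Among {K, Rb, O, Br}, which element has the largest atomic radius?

Atomic radius shrinks across a period as nuclear charge pulls the same shell inward, and grows down a group as new shells are added.
Here both period and group differ, so the two effects have to be weighed against each other.
Br > O: period and group pull opposite ways; the down-group shift dominates (114 vs 63 pm).
K > Br: both are in period 4; the period trend gives K the larger value.
Rb > K: Rb sits below K in group 1, so the down-group effect alone puts Rb larger.
Approximate values (pm): O 63, K 196, Br 114, Rb 210.
The largest atomic radius among these belongs to Rb.

Rb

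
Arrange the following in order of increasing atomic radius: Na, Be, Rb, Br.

Be is in period 2, group 2; Na is in period 3, group 1; Br is in period 4, group 17; Rb is in period 5, group 1.
Across a period the added protons contract the valence shell; down a group each new principal shell makes the atom larger.
Here both period and group differ, so the two effects have to be weighed against each other.
Br > Be: the two effects oppose for this pair; the down-group effect wins (114 vs 102 pm).
Na > Br: period and group pull opposite ways; the across-period shift dominates (155 vs 114 pm).
Rb > Na: Rb sits below Na in group 1, so the down-group effect alone puts Rb larger.
Approximate values (pm): Be 102, Na 155, Br 114, Rb 210.
So from smallest to largest: Be < Br < Na < Rb.

Be < Br < Na < Rb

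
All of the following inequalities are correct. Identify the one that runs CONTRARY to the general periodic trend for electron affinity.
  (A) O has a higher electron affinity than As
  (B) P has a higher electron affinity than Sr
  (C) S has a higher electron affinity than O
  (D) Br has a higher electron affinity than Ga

The general trend: electron affinity increases across a period and decreases down a group.
(A) O (period 2, group 16) vs As (period 4, group 15): the stated order agrees with the simple trend.
(B) P (period 3, group 15) vs Sr (period 5, group 2): the stated order agrees with the simple trend.
(C) S (period 3, group 16) vs O (period 2, group 16): the stated order contradicts the simple trend.
(D) Br (period 4, group 17) vs Ga (period 4, group 13): the stated order agrees with the simple trend.
The exception is (C): the compact 2p subshell of O repels the added electron more than S's larger 3p does.

(C)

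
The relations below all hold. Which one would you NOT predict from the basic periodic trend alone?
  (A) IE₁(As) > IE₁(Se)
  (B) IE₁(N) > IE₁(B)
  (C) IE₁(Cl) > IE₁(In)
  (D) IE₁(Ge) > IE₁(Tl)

(A)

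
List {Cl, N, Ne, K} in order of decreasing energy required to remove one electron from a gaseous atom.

Across a period the outer electron is held more tightly (higher IE₁); down a group it sits in a higher shell, more shielded, and comes off more easily.
Neither a single period nor a single group — weigh both effects.
Cl > K: both effects reinforce here, so Cl is clearly the higher of the two.
N > Cl: period and group pull opposite ways; the down-group shift dominates (1402 vs 1251 kJ/mol).
Ne > N: both are in period 2; the period trend gives Ne the larger value.
Approximate values (kJ/mol): N 1402, Ne 2081, Cl 1251, K 419.
So from highest to lowest: Ne > N > Cl > K.

Ne, N, Cl, K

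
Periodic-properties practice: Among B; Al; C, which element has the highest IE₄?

B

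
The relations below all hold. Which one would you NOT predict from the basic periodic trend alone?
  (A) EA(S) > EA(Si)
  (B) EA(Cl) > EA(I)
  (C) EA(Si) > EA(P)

(C)

The general trend: electron affinity increases across a period and decreases down a group.
(A) S (period 3, group 16) vs Si (period 3, group 14): the stated order agrees with the simple trend.
(B) Cl (period 3, group 17) vs I (period 5, group 17): the stated order agrees with the simple trend.
(C) Si (period 3, group 14) vs P (period 3, group 15): the stated order contradicts the simple trend.
The exception is (C): adding an electron to P's half-filled 3p³ is unfavourable, so Si (3p²) has the more exothermic EA.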